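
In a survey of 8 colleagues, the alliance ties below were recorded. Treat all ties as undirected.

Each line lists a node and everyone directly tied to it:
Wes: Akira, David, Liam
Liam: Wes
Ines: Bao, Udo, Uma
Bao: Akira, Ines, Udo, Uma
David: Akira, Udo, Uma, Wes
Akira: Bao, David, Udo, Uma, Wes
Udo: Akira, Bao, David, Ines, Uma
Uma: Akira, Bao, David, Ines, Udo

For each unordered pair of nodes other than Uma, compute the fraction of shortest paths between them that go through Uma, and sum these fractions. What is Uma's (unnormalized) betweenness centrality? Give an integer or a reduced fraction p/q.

Pairs whose geodesics pass through Uma — Liam–Ines: 2/5; Ines–Wes: 2/5; Ines–David: 1/2; Ines–Akira: 1/3; David–Bao: 1/3.
All other pairs contribute 0.
Summing the contributions gives betweenness(Uma) = 59/30.

59/30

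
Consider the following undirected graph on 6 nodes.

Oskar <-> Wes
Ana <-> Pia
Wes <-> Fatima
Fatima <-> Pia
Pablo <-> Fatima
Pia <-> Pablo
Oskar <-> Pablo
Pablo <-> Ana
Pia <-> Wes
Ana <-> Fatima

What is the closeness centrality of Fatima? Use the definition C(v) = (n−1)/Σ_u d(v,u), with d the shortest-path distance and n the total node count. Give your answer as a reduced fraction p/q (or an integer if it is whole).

Distances from Fatima: Ana:1, Oskar:2, Pablo:1, Pia:1, Wes:1. Sum = 6.
n = 6, so closeness = 5/6.

5/6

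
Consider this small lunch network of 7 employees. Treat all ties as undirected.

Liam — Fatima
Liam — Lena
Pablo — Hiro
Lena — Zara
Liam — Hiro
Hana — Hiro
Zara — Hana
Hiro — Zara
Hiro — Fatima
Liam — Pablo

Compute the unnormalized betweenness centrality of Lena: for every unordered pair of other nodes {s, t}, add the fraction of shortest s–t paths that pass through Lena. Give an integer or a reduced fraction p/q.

Pairs whose geodesics pass through Lena — Liam–Zara: 1/2.
All other pairs contribute 0.
Summing the contributions gives betweenness(Lena) = 1/2.

1/2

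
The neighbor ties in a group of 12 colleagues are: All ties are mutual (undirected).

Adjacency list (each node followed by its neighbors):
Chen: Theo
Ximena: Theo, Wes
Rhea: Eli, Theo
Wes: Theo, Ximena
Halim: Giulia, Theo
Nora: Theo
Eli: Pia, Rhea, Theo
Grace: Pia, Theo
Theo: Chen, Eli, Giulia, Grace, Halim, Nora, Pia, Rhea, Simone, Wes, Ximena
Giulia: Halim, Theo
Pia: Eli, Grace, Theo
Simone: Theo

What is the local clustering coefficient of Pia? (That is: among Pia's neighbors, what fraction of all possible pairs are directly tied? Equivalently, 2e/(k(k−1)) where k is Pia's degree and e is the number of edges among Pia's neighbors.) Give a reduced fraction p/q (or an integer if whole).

Pia's neighbors: Eli, Grace, and Theo (k = 3).
Possible neighbor pairs: C(3,2) = 3. Edges among them: Eli–Theo, Grace–Theo → e = 2.
Clustering(Pia) = 2/3.

2/3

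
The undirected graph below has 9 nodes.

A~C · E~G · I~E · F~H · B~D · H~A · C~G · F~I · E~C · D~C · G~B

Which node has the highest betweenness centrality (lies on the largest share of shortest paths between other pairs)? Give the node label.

Unnormalized betweenness of each node: A:11/2, B:1/2, C:23/2, D:3/2, E:15/2, F:2, G:9/2, H:5/2, I:9/2.
C has the largest value, 23/2, making it the main broker — the node through which the most shortest paths run.

C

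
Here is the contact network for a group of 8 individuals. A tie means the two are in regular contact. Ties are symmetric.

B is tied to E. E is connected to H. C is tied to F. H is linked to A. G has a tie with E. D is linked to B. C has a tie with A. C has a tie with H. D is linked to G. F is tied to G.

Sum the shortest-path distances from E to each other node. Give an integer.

11

Distances from E: A:2, B:1, C:2, D:2, F:2, G:1, H:1.
Sum = 2 + 1 + 2 + 2 + 2 + 1 + 1 = 11.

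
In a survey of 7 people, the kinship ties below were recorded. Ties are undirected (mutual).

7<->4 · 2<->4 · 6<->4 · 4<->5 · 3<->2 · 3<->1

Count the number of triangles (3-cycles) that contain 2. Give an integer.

0

2's neighbors are 3 and 4, but none of them are tied to each other, so no triangle contains 2.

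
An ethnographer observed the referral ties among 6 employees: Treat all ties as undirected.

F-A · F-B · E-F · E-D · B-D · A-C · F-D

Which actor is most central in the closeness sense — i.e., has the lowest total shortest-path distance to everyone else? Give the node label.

F

Farness (sum of distances to all others) for each node — A:8, B:9, C:12, D:8, E:9, F:6.
The smallest farness is 6, for F, so F has the highest closeness.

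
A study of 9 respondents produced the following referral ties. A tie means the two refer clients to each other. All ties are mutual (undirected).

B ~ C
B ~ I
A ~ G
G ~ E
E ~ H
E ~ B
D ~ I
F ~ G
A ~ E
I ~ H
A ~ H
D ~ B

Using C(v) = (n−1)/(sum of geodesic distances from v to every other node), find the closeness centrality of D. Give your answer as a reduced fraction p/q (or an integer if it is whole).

4/9

Distances from D: A:3, B:1, C:2, E:2, F:4, G:3, H:2, I:1. Sum = 18.
n = 9, so closeness = 8/18 = 4/9.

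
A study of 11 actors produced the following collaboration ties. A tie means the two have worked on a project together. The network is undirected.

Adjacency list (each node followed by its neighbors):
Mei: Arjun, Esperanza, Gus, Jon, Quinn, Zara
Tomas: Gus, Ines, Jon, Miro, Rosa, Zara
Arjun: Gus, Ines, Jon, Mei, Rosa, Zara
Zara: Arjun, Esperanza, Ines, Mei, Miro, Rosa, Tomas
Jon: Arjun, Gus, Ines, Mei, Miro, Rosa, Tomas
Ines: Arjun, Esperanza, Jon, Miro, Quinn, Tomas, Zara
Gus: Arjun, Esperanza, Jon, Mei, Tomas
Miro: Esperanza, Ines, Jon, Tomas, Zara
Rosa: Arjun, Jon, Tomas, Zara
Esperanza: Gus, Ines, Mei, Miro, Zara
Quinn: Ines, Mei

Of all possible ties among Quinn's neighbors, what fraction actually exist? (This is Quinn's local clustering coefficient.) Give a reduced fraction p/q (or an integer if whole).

Quinn's neighbors: Ines and Mei (k = 2).
Possible neighbor pairs: C(2,2) = 1. Edges among them: none → e = 0.
Clustering(Quinn) = 0/1.

0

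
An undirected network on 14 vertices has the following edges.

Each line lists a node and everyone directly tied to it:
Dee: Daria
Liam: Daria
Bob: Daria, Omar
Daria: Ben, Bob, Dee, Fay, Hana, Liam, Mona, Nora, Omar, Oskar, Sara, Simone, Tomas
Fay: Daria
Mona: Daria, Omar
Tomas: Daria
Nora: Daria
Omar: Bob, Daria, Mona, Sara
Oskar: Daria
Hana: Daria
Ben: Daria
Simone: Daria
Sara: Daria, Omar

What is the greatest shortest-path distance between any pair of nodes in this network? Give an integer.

2

Eccentricity of each node (its greatest distance to any other): Ben:2, Bob:2, Daria:1, Dee:2, Fay:2, Hana:2, Liam:2, Mona:2, Nora:2, Omar:2, Oskar:2, Sara:2, Simone:2, Tomas:2.
The maximum eccentricity is 2, realized for instance by the pair Simone–Mona via Simone – Daria – Mona. So the diameter is 2.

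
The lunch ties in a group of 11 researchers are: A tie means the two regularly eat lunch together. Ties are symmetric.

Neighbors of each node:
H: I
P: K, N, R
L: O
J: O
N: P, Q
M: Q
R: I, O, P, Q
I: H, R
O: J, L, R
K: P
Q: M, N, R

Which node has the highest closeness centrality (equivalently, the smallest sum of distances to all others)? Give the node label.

R

Farness (sum of distances to all others) for each node — H:32, I:23, J:30, K:30, L:30, M:30, N:26, O:21, P:21, Q:21, R:16.
The smallest farness is 16, for R, so R has the highest closeness.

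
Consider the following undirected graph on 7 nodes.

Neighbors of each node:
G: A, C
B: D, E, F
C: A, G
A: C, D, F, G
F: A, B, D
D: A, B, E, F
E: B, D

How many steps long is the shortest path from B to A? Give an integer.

One shortest route is B – F – A, which uses 2 edges, and B and A are not directly tied, so nothing shorter exists. So d(B,A) = 2.

2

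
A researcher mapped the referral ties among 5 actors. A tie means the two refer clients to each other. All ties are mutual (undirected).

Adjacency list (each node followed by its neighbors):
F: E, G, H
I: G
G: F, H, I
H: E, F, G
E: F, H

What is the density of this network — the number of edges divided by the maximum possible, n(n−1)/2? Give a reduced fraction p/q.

3/5

There are 6 edges and 5 nodes, so the maximum possible is C(5,2) = 10.
Density = 6/10 = 3/5.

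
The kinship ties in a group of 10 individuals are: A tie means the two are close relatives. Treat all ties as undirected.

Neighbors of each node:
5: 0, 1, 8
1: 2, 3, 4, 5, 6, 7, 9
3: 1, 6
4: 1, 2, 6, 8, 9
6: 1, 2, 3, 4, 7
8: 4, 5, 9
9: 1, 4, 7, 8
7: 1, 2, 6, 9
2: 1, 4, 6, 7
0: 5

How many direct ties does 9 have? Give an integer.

4

9 is directly tied to 1, 4, 7, and 8. That is 4 neighbors, so the degree of 9 is 4.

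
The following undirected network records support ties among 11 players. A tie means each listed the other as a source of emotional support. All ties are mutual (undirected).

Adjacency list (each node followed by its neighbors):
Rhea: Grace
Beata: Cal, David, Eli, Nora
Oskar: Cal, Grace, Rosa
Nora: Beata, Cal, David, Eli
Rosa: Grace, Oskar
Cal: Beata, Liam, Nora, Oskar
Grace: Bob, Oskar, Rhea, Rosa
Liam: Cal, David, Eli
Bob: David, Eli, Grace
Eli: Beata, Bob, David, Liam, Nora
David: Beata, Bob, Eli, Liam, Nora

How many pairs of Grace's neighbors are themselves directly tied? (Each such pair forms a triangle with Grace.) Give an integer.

Grace's neighbors: Bob, Oskar, Rhea, and Rosa.
Neighbor pairs that are themselves tied: Grace–Oskar–Rosa. Each forms one triangle with Grace, for 1 in total.

1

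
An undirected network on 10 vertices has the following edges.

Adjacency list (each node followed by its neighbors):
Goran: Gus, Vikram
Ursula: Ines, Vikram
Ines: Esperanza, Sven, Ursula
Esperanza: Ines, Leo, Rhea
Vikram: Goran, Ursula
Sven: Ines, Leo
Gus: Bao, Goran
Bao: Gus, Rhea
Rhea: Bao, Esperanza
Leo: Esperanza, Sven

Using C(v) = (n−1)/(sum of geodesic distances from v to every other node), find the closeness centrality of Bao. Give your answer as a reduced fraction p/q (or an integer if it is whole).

Distances from Bao: Esperanza:2, Goran:2, Gus:1, Ines:3, Leo:3, Rhea:1, Sven:4, Ursula:4, Vikram:3. Sum = 23.
n = 10, so closeness = 9/23.

9/23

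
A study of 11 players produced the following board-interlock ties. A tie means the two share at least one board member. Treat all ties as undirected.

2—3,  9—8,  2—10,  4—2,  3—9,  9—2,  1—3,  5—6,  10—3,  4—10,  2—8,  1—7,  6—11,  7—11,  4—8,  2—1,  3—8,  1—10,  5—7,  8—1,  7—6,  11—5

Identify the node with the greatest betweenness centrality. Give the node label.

1

Unnormalized betweenness of each node: 1:97/4, 2:59/12, 3:29/12, 4:1/4, 5:0, 6:0, 7:21, 8:25/6, 9:0, 10:2, 11:0.
1 has the largest value, 97/4, making it the main broker — the node through which the most shortest paths run.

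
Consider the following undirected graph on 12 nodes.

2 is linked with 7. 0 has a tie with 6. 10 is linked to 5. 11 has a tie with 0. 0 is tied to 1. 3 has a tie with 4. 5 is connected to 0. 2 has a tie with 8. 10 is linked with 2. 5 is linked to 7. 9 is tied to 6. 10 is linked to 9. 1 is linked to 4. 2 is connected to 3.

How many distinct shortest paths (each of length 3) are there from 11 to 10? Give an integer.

The shortest distance is 3, and the only length-3 path is 11–0–5–10. So there is exactly 1 shortest path.

1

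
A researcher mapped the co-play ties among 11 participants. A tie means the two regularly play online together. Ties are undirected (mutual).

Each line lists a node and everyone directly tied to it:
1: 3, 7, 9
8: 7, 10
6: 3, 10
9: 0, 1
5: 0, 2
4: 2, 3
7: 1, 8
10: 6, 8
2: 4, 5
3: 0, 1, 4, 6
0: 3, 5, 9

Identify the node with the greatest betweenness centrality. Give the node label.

Unnormalized betweenness of each node: 0:59/6, 1:25/2, 2:1, 3:23, 4:6, 5:2, 6:25/3, 7:17/3, 8:7/3, 9:8/3, 10:11/3.
3 has the largest value, 23, making it the main broker — the node through which the most shortest paths run.

3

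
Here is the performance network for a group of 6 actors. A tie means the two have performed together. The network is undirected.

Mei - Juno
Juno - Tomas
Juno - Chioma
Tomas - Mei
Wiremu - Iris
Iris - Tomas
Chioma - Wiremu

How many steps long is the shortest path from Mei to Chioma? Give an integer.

2

One shortest route is Mei – Juno – Chioma, which uses 2 edges, and Mei and Chioma are not directly tied, so nothing shorter exists. So d(Mei,Chioma) = 2.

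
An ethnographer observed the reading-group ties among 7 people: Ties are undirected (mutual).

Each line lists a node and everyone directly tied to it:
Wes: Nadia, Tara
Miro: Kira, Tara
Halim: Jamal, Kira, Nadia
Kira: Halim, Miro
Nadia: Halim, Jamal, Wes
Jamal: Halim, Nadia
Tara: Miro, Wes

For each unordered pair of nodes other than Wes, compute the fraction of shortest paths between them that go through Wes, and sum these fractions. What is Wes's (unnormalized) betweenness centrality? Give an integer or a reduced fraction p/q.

3

Pairs whose geodesics pass through Wes — Tara–Halim: 1/2; Tara–Jamal: 1; Tara–Nadia: 1; Miro–Nadia: 1/2.
All other pairs contribute 0.
Summing the contributions gives betweenness(Wes) = 3.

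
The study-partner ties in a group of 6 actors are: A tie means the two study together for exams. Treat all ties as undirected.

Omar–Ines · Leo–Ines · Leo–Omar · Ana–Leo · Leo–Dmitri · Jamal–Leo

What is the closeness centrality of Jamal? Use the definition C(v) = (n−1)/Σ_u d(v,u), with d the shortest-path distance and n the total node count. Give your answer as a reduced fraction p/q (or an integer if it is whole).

5/9

Distances from Jamal: Ana:2, Dmitri:2, Ines:2, Leo:1, Omar:2. Sum = 9.
n = 6, so closeness = 5/9.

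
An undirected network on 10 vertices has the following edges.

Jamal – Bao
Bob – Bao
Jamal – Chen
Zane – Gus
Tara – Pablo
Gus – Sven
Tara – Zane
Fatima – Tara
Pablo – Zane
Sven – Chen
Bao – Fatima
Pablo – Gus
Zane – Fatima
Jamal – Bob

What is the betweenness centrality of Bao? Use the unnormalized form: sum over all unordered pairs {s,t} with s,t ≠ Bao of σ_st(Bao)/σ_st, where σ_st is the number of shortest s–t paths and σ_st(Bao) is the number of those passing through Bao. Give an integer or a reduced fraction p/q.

Pairs whose geodesics pass through Bao — Fatima–Bob: 1; Fatima–Jamal: 1; Fatima–Chen: 1; Bob–Gus: 1/2; Bob–Zane: 1; Bob–Pablo: 2/2; Bob–Tara: 1; Jamal–Zane: 1; Jamal–Pablo: 2/3; Jamal–Tara: 1; Chen–Tara: 1/3.
All other pairs contribute 0.
Summing the contributions gives betweenness(Bao) = 19/2.

19/2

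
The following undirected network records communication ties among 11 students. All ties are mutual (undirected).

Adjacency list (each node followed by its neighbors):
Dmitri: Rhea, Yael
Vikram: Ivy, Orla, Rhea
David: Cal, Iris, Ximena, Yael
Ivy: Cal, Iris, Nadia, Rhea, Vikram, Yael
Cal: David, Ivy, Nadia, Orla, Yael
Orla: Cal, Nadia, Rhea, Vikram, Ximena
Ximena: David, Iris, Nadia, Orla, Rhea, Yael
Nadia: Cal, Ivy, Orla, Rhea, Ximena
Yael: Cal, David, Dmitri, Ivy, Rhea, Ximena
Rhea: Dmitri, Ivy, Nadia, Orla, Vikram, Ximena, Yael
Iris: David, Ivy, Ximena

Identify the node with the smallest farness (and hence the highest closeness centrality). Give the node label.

Rhea

Farness (sum of distances to all others) for each node — Cal:15, David:17, Dmitri:19, Iris:18, Ivy:14, Nadia:15, Orla:15, Rhea:13, Vikram:18, Ximena:14, Yael:14.
The smallest farness is 13, for Rhea, so Rhea has the highest closeness.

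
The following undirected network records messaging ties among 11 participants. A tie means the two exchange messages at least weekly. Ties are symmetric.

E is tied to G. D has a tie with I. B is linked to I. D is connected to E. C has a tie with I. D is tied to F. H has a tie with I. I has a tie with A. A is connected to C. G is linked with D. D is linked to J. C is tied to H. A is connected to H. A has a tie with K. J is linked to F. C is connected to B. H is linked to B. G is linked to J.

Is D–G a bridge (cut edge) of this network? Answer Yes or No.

No

Even without that edge, D still reaches G via D – J – G, so the network stays connected. Not a bridge.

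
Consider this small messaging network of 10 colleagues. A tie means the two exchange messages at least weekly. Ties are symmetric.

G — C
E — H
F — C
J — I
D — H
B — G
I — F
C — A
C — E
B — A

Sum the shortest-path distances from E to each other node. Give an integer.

Distances from E: A:2, B:3, C:1, D:2, F:2, G:2, H:1, I:3, J:4.
Sum = 2 + 3 + 1 + 2 + 2 + 2 + 1 + 3 + 4 = 20.

20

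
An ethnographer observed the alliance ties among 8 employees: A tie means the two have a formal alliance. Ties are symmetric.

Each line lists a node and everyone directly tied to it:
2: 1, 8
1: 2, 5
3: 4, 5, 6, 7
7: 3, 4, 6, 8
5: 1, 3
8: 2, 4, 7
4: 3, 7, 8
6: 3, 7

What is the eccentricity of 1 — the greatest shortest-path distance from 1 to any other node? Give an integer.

3

Distances from 1: 2:1, 3:2, 4:3, 5:1, 6:3, 7:3, 8:2.
The largest is 3 (to 7, 4, and 6), so the eccentricity of 1 is 3.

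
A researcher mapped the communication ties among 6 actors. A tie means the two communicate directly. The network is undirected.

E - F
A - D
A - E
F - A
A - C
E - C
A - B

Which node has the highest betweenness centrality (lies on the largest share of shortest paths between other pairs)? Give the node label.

A

Unnormalized betweenness of each node: A:15/2, B:0, C:0, D:0, E:1/2, F:0.
A has the largest value, 15/2, making it the main broker — the node through which the most shortest paths run.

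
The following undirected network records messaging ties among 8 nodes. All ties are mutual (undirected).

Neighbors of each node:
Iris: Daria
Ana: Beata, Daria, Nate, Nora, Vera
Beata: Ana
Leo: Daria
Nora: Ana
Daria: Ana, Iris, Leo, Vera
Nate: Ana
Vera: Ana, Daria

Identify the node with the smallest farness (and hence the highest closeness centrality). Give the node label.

Farness (sum of distances to all others) for each node — Ana:9, Beata:15, Daria:10, Iris:16, Leo:16, Nate:15, Nora:15, Vera:12.
The smallest farness is 9, for Ana, so Ana has the highest closeness.

Ana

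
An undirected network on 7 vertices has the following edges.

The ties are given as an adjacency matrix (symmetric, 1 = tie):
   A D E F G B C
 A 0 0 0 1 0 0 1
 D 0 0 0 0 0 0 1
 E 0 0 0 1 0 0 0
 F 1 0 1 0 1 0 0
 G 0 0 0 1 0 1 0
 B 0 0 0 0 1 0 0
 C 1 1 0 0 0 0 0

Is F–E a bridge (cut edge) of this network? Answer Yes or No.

Yes

Without the F–E edge there is no alternate route between F and E, so the network disconnects. It is a bridge.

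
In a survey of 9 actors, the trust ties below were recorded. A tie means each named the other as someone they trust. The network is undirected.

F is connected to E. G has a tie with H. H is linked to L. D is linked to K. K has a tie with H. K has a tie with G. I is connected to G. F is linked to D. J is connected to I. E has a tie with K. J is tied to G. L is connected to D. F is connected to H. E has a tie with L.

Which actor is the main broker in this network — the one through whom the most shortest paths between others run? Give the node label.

Unnormalized betweenness of each node: D:1, E:1, F:1, G:12, H:7, I:0, J:0, K:7, L:1.
G has the largest value, 12, making it the main broker — the node through which the most shortest paths run.

G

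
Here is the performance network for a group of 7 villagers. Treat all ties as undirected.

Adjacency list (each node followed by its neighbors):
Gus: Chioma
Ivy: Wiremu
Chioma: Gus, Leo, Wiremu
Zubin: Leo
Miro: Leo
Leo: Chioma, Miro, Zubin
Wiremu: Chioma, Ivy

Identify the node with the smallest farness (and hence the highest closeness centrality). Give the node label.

Chioma

Farness (sum of distances to all others) for each node — Chioma:9, Gus:14, Ivy:17, Leo:10, Miro:15, Wiremu:12, Zubin:15.
The smallest farness is 9, for Chioma, so Chioma has the highest closeness.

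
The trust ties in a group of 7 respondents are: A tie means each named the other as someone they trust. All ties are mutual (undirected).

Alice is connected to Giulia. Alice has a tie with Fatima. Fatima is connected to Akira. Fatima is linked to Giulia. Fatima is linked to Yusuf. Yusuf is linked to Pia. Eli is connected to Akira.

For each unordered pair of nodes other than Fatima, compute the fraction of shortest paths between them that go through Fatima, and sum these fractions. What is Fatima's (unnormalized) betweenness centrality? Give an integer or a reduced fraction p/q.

Pairs whose geodesics pass through Fatima — Alice–Akira: 1; Alice–Yusuf: 1; Alice–Pia: 1; Alice–Eli: 1; Giulia–Akira: 1; Giulia–Yusuf: 1; Giulia–Pia: 1; Giulia–Eli: 1; Akira–Yusuf: 1; Akira–Pia: 1; Yusuf–Eli: 1; Pia–Eli: 1.
All other pairs contribute 0.
Summing the contributions gives betweenness(Fatima) = 12.

12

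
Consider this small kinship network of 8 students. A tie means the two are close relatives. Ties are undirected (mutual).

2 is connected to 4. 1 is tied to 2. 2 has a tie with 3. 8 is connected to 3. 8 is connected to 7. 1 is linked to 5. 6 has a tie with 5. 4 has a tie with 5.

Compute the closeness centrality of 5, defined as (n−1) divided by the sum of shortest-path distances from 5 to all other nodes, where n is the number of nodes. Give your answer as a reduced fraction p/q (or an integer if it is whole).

Distances from 5: 1:1, 2:2, 3:3, 4:1, 6:1, 7:5, 8:4. Sum = 17.
n = 8, so closeness = 7/17.

7/17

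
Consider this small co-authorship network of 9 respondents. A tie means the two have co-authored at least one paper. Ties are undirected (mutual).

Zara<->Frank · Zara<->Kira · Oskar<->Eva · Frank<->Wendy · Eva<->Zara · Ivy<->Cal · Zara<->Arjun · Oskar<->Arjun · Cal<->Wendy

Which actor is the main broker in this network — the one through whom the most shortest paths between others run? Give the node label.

Zara

Unnormalized betweenness of each node: Arjun:3, Cal:7, Eva:3, Frank:15, Ivy:0, Kira:0, Oskar:1/2, Wendy:12, Zara:39/2.
Zara has the largest value, 39/2, making it the main broker — the node through which the most shortest paths run.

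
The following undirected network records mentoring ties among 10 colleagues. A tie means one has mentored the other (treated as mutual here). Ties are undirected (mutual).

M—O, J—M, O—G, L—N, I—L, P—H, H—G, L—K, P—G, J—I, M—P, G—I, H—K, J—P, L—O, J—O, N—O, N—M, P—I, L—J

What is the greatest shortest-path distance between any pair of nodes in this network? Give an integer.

Eccentricity of each node (its greatest distance to any other): G:2, H:3, I:2, J:2, K:3, L:2, M:3, N:3, O:2, P:2.
The maximum eccentricity is 3, realized for instance by the pair M–K via M – P – H – K. So the diameter is 3.

3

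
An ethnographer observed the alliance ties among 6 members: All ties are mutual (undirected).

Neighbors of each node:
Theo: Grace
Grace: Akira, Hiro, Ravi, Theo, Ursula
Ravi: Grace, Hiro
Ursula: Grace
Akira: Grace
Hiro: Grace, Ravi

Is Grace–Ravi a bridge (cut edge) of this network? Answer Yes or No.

No

Even without that edge, Grace still reaches Ravi via Grace – Hiro – Ravi, so the network stays connected. Not a bridge.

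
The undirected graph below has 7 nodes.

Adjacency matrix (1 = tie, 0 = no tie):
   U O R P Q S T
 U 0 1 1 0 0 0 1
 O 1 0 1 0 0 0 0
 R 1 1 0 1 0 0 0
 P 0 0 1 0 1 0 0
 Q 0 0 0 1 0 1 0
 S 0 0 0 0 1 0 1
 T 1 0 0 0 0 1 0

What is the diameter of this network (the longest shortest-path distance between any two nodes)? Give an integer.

Eccentricity of each node (its greatest distance to any other): O:3, P:3, Q:3, R:3, S:3, T:3, U:3.
The maximum eccentricity is 3, realized for instance by the pair U–Q via U – R – P – Q. So the diameter is 3.

3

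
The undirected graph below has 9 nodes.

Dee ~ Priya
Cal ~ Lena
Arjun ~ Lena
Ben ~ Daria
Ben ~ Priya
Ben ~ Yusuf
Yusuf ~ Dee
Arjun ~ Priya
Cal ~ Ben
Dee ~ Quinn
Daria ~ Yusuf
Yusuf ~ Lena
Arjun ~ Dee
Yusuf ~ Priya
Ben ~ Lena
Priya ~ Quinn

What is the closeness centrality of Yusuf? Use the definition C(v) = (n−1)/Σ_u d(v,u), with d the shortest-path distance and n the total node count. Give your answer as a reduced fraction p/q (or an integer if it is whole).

8/11

Distances from Yusuf: Arjun:2, Ben:1, Cal:2, Daria:1, Dee:1, Lena:1, Priya:1, Quinn:2. Sum = 11.
n = 9, so closeness = 8/11.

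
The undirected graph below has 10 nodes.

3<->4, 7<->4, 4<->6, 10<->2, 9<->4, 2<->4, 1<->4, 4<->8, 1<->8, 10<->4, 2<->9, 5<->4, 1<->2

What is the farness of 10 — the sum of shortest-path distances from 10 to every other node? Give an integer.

16

Distances from 10: 1:2, 2:1, 3:2, 4:1, 5:2, 6:2, 7:2, 8:2, 9:2.
Sum = 2 + 1 + 2 + 1 + 2 + 2 + 2 + 2 + 2 = 16.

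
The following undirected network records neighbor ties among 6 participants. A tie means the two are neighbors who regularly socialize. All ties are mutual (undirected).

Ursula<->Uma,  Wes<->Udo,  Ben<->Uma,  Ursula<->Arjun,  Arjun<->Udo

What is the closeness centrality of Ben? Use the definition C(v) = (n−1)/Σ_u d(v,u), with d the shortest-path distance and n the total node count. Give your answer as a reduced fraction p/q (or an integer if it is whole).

Distances from Ben: Arjun:3, Udo:4, Uma:1, Ursula:2, Wes:5. Sum = 15.
n = 6, so closeness = 5/15 = 1/3.

1/3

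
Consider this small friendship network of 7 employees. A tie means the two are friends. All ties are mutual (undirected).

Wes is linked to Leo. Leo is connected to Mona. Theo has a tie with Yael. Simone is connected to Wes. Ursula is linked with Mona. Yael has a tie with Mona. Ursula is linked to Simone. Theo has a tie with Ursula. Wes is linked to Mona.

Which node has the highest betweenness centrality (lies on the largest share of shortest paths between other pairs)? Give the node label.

Unnormalized betweenness of each node: Leo:0, Mona:19/3, Simone:5/6, Theo:5/6, Ursula:23/6, Wes:11/6, Yael:4/3.
Mona has the largest value, 19/3, making it the main broker — the node through which the most shortest paths run.

Mona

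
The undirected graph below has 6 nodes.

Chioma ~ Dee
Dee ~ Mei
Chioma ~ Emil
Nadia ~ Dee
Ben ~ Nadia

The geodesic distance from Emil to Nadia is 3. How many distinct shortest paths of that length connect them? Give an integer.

The shortest distance is 3, and the only length-3 path is Emil–Chioma–Dee–Nadia. So there is exactly 1 shortest path.

1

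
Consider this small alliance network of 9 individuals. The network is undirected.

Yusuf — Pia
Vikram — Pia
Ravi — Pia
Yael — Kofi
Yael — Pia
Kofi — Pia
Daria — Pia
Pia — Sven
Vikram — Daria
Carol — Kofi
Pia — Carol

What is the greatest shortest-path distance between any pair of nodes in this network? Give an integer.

Eccentricity of each node (its greatest distance to any other): Carol:2, Daria:2, Kofi:2, Pia:1, Ravi:2, Sven:2, Vikram:2, Yael:2, Yusuf:2.
The maximum eccentricity is 2, realized for instance by the pair Kofi–Sven via Kofi – Pia – Sven. So the diameter is 2.

2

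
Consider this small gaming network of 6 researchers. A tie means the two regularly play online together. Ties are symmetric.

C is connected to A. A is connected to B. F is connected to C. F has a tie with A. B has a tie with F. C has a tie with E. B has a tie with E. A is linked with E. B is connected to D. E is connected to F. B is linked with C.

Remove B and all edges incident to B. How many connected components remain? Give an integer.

2

Without B, the remaining ties split the others into: {A, C, E, F}; {D}.
That's 2 separate components.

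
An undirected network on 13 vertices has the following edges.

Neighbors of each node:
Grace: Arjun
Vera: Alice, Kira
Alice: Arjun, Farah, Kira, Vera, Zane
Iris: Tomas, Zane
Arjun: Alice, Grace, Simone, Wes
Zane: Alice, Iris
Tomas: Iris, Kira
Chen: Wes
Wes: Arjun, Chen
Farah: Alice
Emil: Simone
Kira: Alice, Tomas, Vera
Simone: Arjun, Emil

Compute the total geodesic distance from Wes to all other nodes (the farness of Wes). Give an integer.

Distances from Wes: Alice:2, Arjun:1, Chen:1, Emil:3, Farah:3, Grace:2, Iris:4, Kira:3, Simone:2, Tomas:4, Vera:3, Zane:3.
Sum = 2 + 1 + 1 + 3 + 3 + 2 + 4 + 3 + 2 + 4 + 3 + 3 = 31.

31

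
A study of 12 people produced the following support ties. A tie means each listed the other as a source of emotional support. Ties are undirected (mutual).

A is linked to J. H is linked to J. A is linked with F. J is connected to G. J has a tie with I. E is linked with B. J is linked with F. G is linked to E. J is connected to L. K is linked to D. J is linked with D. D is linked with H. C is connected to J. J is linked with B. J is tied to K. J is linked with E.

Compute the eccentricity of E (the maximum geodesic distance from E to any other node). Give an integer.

Distances from E: A:2, B:1, C:2, D:2, F:2, G:1, H:2, I:2, J:1, K:2, L:2.
The largest is 2 (to L, A, H, C, I, F, D, and K), so the eccentricity of E is 2.

2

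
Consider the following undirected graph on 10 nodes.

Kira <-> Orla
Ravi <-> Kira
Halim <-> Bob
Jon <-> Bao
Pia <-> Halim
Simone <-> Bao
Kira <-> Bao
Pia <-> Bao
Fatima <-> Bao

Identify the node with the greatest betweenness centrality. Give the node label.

Bao

Unnormalized betweenness of each node: Bao:30, Bob:0, Fatima:0, Halim:8, Jon:0, Kira:15, Orla:0, Pia:14, Ravi:0, Simone:0.
Bao has the largest value, 30, making it the main broker — the node through which the most shortest paths run.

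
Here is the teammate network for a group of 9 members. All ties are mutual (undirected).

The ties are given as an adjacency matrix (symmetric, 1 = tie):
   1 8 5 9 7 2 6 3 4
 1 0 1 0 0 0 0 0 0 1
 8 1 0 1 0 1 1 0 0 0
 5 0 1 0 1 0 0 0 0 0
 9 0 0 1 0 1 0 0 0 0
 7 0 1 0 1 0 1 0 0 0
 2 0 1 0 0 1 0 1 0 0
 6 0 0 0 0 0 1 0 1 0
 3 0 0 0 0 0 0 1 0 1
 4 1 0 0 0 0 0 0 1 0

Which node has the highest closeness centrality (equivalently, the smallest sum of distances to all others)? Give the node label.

Farness (sum of distances to all others) for each node — 1:16, 2:14, 3:20, 4:19, 5:18, 6:17, 7:15, 8:13, 9:20.
The smallest farness is 13, for 8, so 8 has the highest closeness.

8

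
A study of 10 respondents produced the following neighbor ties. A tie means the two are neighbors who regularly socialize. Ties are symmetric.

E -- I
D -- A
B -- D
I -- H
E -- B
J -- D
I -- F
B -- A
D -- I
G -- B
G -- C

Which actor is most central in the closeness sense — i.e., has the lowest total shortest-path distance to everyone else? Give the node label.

D

Farness (sum of distances to all others) for each node — A:19, B:16, C:30, D:15, E:18, F:25, G:22, H:25, I:17, J:23.
The smallest farness is 15, for D, so D has the highest closeness.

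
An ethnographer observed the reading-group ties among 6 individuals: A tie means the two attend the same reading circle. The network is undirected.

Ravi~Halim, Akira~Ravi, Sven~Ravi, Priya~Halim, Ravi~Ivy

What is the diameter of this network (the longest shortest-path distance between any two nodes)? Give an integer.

Eccentricity of each node (its greatest distance to any other): Akira:3, Halim:2, Ivy:3, Priya:3, Ravi:2, Sven:3.
The maximum eccentricity is 3, realized for instance by the pair Ivy–Priya via Ivy – Ravi – Halim – Priya. So the diameter is 3.

3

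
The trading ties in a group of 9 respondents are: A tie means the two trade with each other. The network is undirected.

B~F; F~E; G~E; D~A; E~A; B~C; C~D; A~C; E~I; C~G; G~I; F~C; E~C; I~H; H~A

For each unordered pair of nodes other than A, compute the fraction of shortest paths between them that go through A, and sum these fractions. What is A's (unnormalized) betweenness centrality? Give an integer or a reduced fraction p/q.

Pairs whose geodesics pass through A — I–D: 2/4; B–H: 1; C–H: 1; F–H: 2/3; E–H: 1/2; E–D: 1/2; H–D: 1.
All other pairs contribute 0.
Summing the contributions gives betweenness(A) = 31/6.

31/6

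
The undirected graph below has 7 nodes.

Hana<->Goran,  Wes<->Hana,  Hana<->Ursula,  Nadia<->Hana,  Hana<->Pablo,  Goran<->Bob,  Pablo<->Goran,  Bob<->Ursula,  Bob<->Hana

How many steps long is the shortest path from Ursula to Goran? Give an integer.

One shortest route is Ursula – Hana – Goran, which uses 2 edges, and Ursula and Goran are not directly tied, so nothing shorter exists. So d(Ursula,Goran) = 2.

2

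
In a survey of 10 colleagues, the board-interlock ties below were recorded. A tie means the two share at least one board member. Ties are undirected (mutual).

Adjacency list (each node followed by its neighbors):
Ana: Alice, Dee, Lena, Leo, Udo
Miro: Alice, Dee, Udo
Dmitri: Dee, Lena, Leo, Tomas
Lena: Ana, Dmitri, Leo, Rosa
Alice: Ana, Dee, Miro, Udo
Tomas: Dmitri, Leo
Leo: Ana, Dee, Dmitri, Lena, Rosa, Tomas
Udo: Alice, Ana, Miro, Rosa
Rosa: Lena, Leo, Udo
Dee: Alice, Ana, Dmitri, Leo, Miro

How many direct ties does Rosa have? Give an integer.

Rosa is directly tied to Lena, Leo, and Udo. That is 3 neighbors, so the degree of Rosa is 3.

3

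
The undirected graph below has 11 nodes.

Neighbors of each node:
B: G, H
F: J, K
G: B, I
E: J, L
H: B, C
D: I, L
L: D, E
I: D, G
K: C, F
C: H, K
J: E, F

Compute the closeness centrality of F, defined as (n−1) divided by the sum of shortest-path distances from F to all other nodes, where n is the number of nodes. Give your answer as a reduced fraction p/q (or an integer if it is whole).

1/3

Distances from F: B:4, C:2, D:4, E:2, G:5, H:3, I:5, J:1, K:1, L:3. Sum = 30.
n = 11, so closeness = 10/30 = 1/3.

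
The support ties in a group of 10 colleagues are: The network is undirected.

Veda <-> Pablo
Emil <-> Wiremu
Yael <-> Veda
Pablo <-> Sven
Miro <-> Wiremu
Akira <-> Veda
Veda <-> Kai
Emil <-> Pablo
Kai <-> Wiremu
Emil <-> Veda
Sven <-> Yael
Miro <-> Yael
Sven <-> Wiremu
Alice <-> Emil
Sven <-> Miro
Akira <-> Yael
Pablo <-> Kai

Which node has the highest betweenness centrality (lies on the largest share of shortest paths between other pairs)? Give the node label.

Emil

Unnormalized betweenness of each node: Akira:0, Alice:0, Emil:109/12, Kai:13/12, Miro:3/4, Pablo:8/3, Sven:31/12, Veda:26/3, Wiremu:31/6, Yael:4.
Emil has the largest value, 109/12, making it the main broker — the node through which the most shortest paths run.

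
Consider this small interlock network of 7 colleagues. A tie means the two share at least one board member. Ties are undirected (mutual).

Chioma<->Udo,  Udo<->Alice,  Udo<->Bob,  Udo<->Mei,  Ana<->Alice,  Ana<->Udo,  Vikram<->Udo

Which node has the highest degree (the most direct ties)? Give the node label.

Udo

Degrees — Alice:2, Ana:2, Bob:1, Chioma:1, Mei:1, Udo:6, Vikram:1.
The maximum is 6, attained only by Udo.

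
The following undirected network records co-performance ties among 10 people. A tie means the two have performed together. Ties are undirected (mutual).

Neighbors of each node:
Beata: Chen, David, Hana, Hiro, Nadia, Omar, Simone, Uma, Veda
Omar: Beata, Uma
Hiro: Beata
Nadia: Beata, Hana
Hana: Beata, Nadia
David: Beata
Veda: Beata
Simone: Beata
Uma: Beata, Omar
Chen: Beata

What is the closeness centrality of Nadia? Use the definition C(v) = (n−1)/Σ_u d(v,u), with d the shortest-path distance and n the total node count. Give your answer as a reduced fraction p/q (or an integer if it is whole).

Distances from Nadia: Beata:1, Chen:2, David:2, Hana:1, Hiro:2, Omar:2, Simone:2, Uma:2, Veda:2. Sum = 16.
n = 10, so closeness = 9/16.

9/16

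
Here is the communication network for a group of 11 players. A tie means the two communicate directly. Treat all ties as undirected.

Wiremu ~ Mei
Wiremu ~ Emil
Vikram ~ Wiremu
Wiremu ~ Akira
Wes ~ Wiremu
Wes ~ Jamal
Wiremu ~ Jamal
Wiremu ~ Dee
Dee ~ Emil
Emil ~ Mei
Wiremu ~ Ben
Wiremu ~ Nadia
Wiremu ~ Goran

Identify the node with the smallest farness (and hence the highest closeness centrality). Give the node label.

Wiremu

Farness (sum of distances to all others) for each node — Akira:19, Ben:19, Dee:18, Emil:17, Goran:19, Jamal:18, Mei:18, Nadia:19, Vikram:19, Wes:18, Wiremu:10.
The smallest farness is 10, for Wiremu, so Wiremu has the highest closeness.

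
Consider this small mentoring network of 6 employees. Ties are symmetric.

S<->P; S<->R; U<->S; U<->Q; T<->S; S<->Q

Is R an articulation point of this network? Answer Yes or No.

No

Even without R, every remaining node can still reach every other (the residual graph is connected), so R is not a cut vertex.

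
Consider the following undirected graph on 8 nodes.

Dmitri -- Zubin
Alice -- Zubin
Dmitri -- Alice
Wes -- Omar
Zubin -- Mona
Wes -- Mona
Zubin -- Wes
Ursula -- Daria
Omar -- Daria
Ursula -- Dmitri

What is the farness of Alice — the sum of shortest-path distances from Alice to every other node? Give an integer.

Distances from Alice: Daria:3, Dmitri:1, Mona:2, Omar:3, Ursula:2, Wes:2, Zubin:1.
Sum = 3 + 1 + 2 + 3 + 2 + 2 + 1 = 14.

14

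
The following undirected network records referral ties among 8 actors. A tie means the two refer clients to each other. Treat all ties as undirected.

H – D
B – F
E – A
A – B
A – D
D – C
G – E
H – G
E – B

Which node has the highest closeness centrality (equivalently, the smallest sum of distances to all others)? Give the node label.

A

Farness (sum of distances to all others) for each node — A:11, B:13, C:18, D:12, E:12, F:19, G:14, H:15.
The smallest farness is 11, for A, so A has the highest closeness.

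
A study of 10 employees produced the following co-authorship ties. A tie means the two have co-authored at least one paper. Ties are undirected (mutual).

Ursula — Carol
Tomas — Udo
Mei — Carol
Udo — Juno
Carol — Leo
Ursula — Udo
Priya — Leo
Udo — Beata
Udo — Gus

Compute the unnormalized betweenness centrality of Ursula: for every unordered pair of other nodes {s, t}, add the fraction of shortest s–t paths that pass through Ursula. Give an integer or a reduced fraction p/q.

20

Pairs whose geodesics pass through Ursula — Priya–Tomas: 1; Priya–Gus: 1; Priya–Udo: 1; Priya–Beata: 1; Priya–Juno: 1; Mei–Tomas: 1; Mei–Gus: 1; Mei–Udo: 1; Mei–Beata: 1; Mei–Juno: 1; Tomas–Carol: 1; Tomas–Leo: 1; Carol–Gus: 1; Carol–Udo: 1 … (+6 more pairs).
All other pairs contribute 0.
Summing the contributions gives betweenness(Ursula) = 20.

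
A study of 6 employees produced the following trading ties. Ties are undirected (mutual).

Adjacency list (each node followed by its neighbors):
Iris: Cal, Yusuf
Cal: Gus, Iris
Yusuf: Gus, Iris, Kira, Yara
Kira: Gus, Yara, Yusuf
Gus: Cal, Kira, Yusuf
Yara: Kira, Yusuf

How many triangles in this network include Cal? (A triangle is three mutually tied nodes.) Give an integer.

0

Cal's neighbors are Gus and Iris, but none of them are tied to each other, so no triangle contains Cal.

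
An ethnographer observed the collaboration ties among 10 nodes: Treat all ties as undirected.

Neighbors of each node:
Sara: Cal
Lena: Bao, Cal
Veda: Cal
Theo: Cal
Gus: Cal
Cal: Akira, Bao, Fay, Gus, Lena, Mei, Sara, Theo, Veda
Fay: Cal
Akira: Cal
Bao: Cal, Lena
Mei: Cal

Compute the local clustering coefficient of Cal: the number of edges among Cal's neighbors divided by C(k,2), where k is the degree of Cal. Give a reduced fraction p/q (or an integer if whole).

Cal's neighbors: Akira, Bao, Fay, Gus, Lena, Mei, Sara, Theo, and Veda (k = 9).
Possible neighbor pairs: C(9,2) = 36. Edges among them: Bao–Lena → e = 1.
Clustering(Cal) = 1/36.

1/36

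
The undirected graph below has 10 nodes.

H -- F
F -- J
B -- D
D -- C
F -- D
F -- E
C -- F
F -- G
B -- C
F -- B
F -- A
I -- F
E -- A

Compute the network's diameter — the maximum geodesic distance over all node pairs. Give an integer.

Eccentricity of each node (its greatest distance to any other): A:2, B:2, C:2, D:2, E:2, F:1, G:2, H:2, I:2, J:2.
The maximum eccentricity is 2, realized for instance by the pair D–I via D – F – I. So the diameter is 2.

2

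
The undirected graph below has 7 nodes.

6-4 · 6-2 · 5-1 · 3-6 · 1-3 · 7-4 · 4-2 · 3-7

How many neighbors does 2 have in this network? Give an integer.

2 is directly tied to 4 and 6. That is 2 neighbors, so the degree of 2 is 2.

2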